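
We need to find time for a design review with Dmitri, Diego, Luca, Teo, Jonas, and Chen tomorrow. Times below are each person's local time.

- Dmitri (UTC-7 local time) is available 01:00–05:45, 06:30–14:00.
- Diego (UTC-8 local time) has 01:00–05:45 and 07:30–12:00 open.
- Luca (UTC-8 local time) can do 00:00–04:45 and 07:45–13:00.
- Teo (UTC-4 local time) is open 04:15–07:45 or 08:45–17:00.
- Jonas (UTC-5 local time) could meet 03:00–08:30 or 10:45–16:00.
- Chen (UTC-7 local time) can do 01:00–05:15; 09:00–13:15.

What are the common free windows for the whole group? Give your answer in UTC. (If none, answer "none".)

Dmitri in UTC: 08:00-12:45, 13:30-21:00 (add 7h to convert from UTC-7).
Diego in UTC: 09:00-13:45, 15:30-20:00 (add 8h to convert from UTC-8).
Luca in UTC: 08:00-12:45, 15:45-21:00 (add 8h to convert from UTC-8).
Teo in UTC: 08:15-11:45, 12:45-21:00 (add 4h to convert from UTC-4).
Jonas in UTC: 08:00-13:30, 15:45-21:00 (add 5h to convert from UTC-5).
Chen in UTC: 08:00-12:15, 16:00-20:15 (add 7h to convert from UTC-7).
Dmitri ∩ Diego: 09:00-12:45, 13:30-13:45, 15:30-20:00.
Dmitri ∩ Diego ∩ Luca: 09:00-12:45, 15:45-20:00.
Dmitri ∩ Diego ∩ Luca ∩ Teo: 09:00-11:45, 15:45-20:00.
Dmitri ∩ Diego ∩ Luca ∩ Teo ∩ Jonas: 09:00-11:45, 15:45-20:00.
Dmitri ∩ Diego ∩ Luca ∩ Teo ∩ Jonas ∩ Chen: 09:00-11:45, 16:00-20:00.
So the common availability across everyone is 09:00-11:45, 16:00-20:00.

09:00-11:45, 16:00-20:00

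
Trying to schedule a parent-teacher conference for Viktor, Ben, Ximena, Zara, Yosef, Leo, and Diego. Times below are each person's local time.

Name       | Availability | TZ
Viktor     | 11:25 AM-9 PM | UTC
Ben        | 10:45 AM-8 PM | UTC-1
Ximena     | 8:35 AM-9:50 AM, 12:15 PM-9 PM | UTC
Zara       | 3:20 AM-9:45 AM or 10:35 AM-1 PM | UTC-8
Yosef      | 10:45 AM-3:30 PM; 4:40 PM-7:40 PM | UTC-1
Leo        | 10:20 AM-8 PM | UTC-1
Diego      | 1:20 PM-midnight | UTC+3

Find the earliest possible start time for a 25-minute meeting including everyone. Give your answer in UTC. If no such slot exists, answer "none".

12:15

Viktor in UTC: 11:25-21:00.
Ben in UTC: 11:45-21:00 (add 1h to convert from UTC-1).
Ximena in UTC: 08:35-09:50, 12:15-21:00.
Zara in UTC: 11:20-17:45, 18:35-21:00 (add 8h to convert from UTC-8).
Yosef in UTC: 11:45-16:30, 17:40-20:40 (add 1h to convert from UTC-1).
Leo in UTC: 11:20-21:00 (add 1h to convert from UTC-1).
Diego in UTC: 10:20-21:00 (subtract 3h to convert from UTC+3).
Viktor ∩ Ben: 11:45-21:00.
Viktor ∩ Ben ∩ Ximena: 12:15-21:00.
Viktor ∩ Ben ∩ Ximena ∩ Zara: 12:15-17:45, 18:35-21:00.
Viktor ∩ Ben ∩ Ximena ∩ Zara ∩ Yosef: 12:15-16:30, 17:40-17:45, 18:35-20:40.
Viktor ∩ Ben ∩ Ximena ∩ Zara ∩ Yosef ∩ Leo: 12:15-16:30, 17:40-17:45, 18:35-20:40.
Viktor ∩ Ben ∩ Ximena ∩ Zara ∩ Yosef ∩ Leo ∩ Diego: 12:15-16:30, 17:40-17:45, 18:35-20:40.
So the common availability across everyone is 12:15-16:30, 17:40-17:45, 18:35-20:40.
The first common window of at least 25 minutes is 12:15-16:30, so the earliest start is 12:15.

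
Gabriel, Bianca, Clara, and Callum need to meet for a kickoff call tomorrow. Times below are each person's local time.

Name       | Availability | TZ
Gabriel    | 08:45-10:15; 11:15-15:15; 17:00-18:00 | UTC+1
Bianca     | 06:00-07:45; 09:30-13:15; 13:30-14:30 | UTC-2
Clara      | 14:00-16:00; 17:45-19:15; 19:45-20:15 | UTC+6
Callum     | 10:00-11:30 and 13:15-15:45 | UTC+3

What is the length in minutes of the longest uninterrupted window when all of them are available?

60

Gabriel in UTC: 07:45-09:15, 10:15-14:15, 16:00-17:00 (subtract 1h to convert from UTC+1).
Bianca in UTC: 08:00-09:45, 11:30-15:15, 15:30-16:30 (add 2h to convert from UTC-2).
Clara in UTC: 08:00-10:00, 11:45-13:15, 13:45-14:15 (subtract 6h to convert from UTC+6).
Callum in UTC: 07:00-08:30, 10:15-12:45 (subtract 3h to convert from UTC+3).
Gabriel ∩ Bianca: 08:00-09:15, 11:30-14:15, 16:00-16:30.
Gabriel ∩ Bianca ∩ Clara: 08:00-09:15, 11:45-13:15, 13:45-14:15.
Gabriel ∩ Bianca ∩ Clara ∩ Callum: 08:00-08:30, 11:45-12:45.
The longest is 11:45-12:45 at 60 minutes.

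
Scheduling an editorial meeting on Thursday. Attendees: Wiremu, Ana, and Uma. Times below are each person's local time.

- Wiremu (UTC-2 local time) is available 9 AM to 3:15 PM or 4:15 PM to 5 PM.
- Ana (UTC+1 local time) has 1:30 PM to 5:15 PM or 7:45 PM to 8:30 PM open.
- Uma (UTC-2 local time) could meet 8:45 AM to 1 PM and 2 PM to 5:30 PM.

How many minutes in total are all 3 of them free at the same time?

Wiremu in UTC: 11:00-17:15, 18:15-19:00 (add 2h to convert from UTC-2).
Ana in UTC: 12:30-16:15, 18:45-19:30 (subtract 1h to convert from UTC+1).
Uma in UTC: 10:45-15:00, 16:00-19:30 (add 2h to convert from UTC-2).
Wiremu ∩ Ana: 12:30-16:15, 18:45-19:00.
Wiremu ∩ Ana ∩ Uma: 12:30-15:00, 16:00-16:15, 18:45-19:00.
Summing the common windows: 150 + 15 + 15 = 180 minutes.

180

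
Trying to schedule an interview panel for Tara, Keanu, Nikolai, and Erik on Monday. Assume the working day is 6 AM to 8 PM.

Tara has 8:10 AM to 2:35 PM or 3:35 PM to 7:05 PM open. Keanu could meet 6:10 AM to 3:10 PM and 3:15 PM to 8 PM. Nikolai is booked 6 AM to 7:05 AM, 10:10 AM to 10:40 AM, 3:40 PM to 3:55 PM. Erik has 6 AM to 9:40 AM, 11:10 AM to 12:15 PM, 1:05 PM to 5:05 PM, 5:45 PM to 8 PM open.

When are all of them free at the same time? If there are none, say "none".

Tara free: 08:10-14:35, 15:35-19:05.
Keanu free: 06:10-15:10, 15:15-20:00.
Nikolai free: 07:05-10:10, 10:40-15:40, 15:55-20:00 (invert busy blocks within the working day).
Erik free: 06:00-09:40, 11:10-12:15, 13:05-17:05, 17:45-20:00.
Tara ∩ Keanu: 08:10-14:35, 15:35-19:05.
Tara ∩ Keanu ∩ Nikolai: 08:10-10:10, 10:40-14:35, 15:35-15:40, 15:55-19:05.
Tara ∩ Keanu ∩ Nikolai ∩ Erik: 08:10-09:40, 11:10-12:15, 13:05-14:35, 15:35-15:40, 15:55-17:05, 17:45-19:05.

08:10-09:40, 11:10-12:15, 13:05-14:35, 15:35-15:40, 15:55-17:05, 17:45-19:05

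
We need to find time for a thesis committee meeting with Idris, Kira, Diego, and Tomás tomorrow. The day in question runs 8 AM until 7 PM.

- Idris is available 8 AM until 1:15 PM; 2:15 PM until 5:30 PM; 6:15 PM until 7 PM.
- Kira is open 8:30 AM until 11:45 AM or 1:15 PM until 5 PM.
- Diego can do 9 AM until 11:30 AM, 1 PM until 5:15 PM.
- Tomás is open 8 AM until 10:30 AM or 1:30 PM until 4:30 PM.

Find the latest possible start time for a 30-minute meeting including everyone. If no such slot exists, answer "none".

16:00

Idris ∩ Kira: 08:30-11:45, 14:15-17:00.
Idris ∩ Kira ∩ Diego: 09:00-11:30, 14:15-17:00.
Idris ∩ Kira ∩ Diego ∩ Tomás: 09:00-10:30, 14:15-16:30.
The last common window of at least 30 minutes is 14:15-16:30; a 30-minute meeting can start as late as 16:00 and still end by 16:30.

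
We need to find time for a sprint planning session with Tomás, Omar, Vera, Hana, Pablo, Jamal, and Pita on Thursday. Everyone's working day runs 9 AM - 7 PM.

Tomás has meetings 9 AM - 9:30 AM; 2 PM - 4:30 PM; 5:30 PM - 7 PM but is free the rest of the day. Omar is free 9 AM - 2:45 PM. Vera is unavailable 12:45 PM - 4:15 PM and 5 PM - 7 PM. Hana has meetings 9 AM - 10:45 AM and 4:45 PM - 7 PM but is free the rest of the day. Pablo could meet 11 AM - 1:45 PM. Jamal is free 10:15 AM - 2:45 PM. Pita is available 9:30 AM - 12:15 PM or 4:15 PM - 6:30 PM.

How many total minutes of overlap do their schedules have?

Tomás free: 09:30-14:00, 16:30-17:30 (invert busy blocks within the working day).
Omar free: 09:00-14:45.
Vera free: 09:00-12:45, 16:15-17:00 (invert busy blocks within the working day).
Hana free: 10:45-16:45 (invert busy blocks within the working day).
Pablo free: 11:00-13:45.
Jamal free: 10:15-14:45.
Pita free: 09:30-12:15, 16:15-18:30.
Tomás ∩ Omar: 09:30-14:00.
Tomás ∩ Omar ∩ Vera: 09:30-12:45.
Tomás ∩ Omar ∩ Vera ∩ Hana: 10:45-12:45.
Tomás ∩ Omar ∩ Vera ∩ Hana ∩ Pablo: 11:00-12:45.
Tomás ∩ Omar ∩ Vera ∩ Hana ∩ Pablo ∩ Jamal: 11:00-12:45.
Tomás ∩ Omar ∩ Vera ∩ Hana ∩ Pablo ∩ Jamal ∩ Pita: 11:00-12:15.
That's a single block of 75 minutes.

75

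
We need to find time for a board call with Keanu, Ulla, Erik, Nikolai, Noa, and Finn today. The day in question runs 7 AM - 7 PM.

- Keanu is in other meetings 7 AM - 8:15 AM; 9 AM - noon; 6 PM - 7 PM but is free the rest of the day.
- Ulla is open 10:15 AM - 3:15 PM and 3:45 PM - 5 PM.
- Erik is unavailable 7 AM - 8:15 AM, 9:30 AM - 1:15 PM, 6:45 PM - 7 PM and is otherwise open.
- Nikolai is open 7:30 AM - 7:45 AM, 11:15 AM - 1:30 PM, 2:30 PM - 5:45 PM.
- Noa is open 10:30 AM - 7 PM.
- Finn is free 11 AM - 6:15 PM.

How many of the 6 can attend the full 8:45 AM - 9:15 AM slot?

1

Keanu free: 08:15-09:00, 12:00-18:00 (invert busy blocks within the working day).
Ulla free: 10:15-15:15, 15:45-17:00.
Erik free: 08:15-09:30, 13:15-18:45 (invert busy blocks within the working day).
Nikolai free: 07:30-07:45, 11:15-13:30, 14:30-17:45.
Noa free: 10:30-19:00.
Finn free: 11:00-18:15.
Erik can make the full 08:45-09:15 slot — that's 1.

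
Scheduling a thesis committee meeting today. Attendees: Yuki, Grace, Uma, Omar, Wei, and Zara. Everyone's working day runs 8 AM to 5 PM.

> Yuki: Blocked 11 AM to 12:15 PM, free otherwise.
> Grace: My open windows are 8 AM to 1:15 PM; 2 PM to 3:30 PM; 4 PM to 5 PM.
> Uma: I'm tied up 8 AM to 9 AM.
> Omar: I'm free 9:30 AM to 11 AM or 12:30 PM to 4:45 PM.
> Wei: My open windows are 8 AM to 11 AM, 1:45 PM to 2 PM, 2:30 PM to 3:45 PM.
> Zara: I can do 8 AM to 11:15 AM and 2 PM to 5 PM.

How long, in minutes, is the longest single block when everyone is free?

90

Yuki free: 08:00-11:00, 12:15-17:00 (invert busy blocks within the working day).
Grace free: 08:00-13:15, 14:00-15:30, 16:00-17:00.
Uma free: 09:00-17:00 (invert busy blocks within the working day).
Omar free: 09:30-11:00, 12:30-16:45.
Wei free: 08:00-11:00, 13:45-14:00, 14:30-15:45.
Zara free: 08:00-11:15, 14:00-17:00.
Yuki ∩ Grace: 08:00-11:00, 12:15-13:15, 14:00-15:30, 16:00-17:00.
Yuki ∩ Grace ∩ Uma: 09:00-11:00, 12:15-13:15, 14:00-15:30, 16:00-17:00.
Yuki ∩ Grace ∩ Uma ∩ Omar: 09:30-11:00, 12:30-13:15, 14:00-15:30, 16:00-16:45.
Yuki ∩ Grace ∩ Uma ∩ Omar ∩ Wei: 09:30-11:00, 14:30-15:30.
Yuki ∩ Grace ∩ Uma ∩ Omar ∩ Wei ∩ Zara: 09:30-11:00, 14:30-15:30.
The longest is 09:30-11:00 at 90 minutes.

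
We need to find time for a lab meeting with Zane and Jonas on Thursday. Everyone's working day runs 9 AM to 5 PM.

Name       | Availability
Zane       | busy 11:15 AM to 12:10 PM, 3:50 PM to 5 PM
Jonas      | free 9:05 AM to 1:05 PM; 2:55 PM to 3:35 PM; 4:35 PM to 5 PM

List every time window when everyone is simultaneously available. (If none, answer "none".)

Zane free: 09:00-11:15, 12:10-15:50 (invert busy blocks within the working day).
Jonas free: 09:05-13:05, 14:55-15:35, 16:35-17:00.
Zane ∩ Jonas: 09:05-11:15, 12:10-13:05, 14:55-15:35.

09:05-11:15, 12:10-13:05, 14:55-15:35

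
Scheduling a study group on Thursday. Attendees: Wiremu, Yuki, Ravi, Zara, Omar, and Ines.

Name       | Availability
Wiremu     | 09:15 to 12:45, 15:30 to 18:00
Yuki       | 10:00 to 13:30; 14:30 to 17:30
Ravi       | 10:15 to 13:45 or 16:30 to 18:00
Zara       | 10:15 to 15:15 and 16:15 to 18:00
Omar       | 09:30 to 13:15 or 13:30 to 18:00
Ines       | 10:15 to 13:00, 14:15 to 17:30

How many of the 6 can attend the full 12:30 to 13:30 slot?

Yuki, Ravi, and Zara can make the full 12:30-13:30 slot — that's 3.

3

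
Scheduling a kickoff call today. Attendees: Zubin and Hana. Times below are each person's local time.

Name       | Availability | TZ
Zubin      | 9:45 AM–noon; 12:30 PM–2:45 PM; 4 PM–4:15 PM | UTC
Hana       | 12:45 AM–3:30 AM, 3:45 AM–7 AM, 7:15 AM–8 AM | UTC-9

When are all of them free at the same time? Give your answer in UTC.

09:45-12:00, 12:45-14:45

Zubin in UTC: 09:45-12:00, 12:30-14:45, 16:00-16:15.
Hana in UTC: 09:45-12:30, 12:45-16:00, 16:15-17:00 (add 9h to convert from UTC-9).
Zubin ∩ Hana: 09:45-12:00, 12:45-14:45.
Those are the intersection windows.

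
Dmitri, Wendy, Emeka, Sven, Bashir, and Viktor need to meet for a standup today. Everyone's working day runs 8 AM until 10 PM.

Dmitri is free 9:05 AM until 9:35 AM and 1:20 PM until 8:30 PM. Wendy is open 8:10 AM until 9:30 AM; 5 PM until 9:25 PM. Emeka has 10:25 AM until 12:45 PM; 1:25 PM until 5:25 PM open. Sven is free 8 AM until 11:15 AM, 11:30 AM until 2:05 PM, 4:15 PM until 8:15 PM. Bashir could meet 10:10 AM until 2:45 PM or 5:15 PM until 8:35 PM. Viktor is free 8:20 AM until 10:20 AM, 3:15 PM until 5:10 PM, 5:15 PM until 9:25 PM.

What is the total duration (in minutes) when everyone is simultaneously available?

10

Dmitri ∩ Wendy: 09:05-09:30, 17:00-20:30.
Dmitri ∩ Wendy ∩ Emeka: 17:00-17:25.
Dmitri ∩ Wendy ∩ Emeka ∩ Sven: 17:00-17:25.
Dmitri ∩ Wendy ∩ Emeka ∩ Sven ∩ Bashir: 17:15-17:25.
Dmitri ∩ Wendy ∩ Emeka ∩ Sven ∩ Bashir ∩ Viktor: 17:15-17:25.
So the common availability across everyone is 17:15-17:25.
That's a single block of 10 minutes.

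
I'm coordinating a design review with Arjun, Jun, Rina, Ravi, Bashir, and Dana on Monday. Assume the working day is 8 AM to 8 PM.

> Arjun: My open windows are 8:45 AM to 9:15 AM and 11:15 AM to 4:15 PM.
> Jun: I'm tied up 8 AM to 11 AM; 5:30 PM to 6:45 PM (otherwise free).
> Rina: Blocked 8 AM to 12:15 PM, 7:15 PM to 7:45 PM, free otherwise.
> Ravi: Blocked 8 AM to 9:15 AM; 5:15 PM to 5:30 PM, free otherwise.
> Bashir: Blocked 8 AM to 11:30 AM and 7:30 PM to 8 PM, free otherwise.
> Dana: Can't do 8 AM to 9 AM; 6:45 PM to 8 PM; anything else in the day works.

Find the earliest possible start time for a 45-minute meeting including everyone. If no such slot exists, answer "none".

Arjun free: 08:45-09:15, 11:15-16:15.
Jun free: 11:00-17:30, 18:45-20:00 (invert busy blocks within the working day).
Rina free: 12:15-19:15, 19:45-20:00 (invert busy blocks within the working day).
Ravi free: 09:15-17:15, 17:30-20:00 (invert busy blocks within the working day).
Bashir free: 11:30-19:30 (invert busy blocks within the working day).
Dana free: 09:00-18:45 (invert busy blocks within the working day).
Arjun ∩ Jun: 11:15-16:15.
Arjun ∩ Jun ∩ Rina: 12:15-16:15.
Arjun ∩ Jun ∩ Rina ∩ Ravi: 12:15-16:15.
Arjun ∩ Jun ∩ Rina ∩ Ravi ∩ Bashir: 12:15-16:15.
Arjun ∩ Jun ∩ Rina ∩ Ravi ∩ Bashir ∩ Dana: 12:15-16:15.
The first common window of at least 45 minutes is 12:15-16:15, so the earliest start is 12:15.

12:15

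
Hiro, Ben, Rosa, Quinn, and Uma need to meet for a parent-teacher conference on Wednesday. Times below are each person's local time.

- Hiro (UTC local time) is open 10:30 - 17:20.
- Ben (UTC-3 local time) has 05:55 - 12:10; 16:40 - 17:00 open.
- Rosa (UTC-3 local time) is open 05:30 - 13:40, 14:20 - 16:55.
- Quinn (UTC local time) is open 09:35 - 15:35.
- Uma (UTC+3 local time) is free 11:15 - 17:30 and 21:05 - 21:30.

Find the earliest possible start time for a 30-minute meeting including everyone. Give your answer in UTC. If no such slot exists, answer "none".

Hiro in UTC: 10:30-17:20.
Ben in UTC: 08:55-15:10, 19:40-20:00 (add 3h to convert from UTC-3).
Rosa in UTC: 08:30-16:40, 17:20-19:55 (add 3h to convert from UTC-3).
Quinn in UTC: 09:35-15:35.
Uma in UTC: 08:15-14:30, 18:05-18:30 (subtract 3h to convert from UTC+3).
Hiro ∩ Ben: 10:30-15:10.
Hiro ∩ Ben ∩ Rosa: 10:30-15:10.
Hiro ∩ Ben ∩ Rosa ∩ Quinn: 10:30-15:10.
Hiro ∩ Ben ∩ Rosa ∩ Quinn ∩ Uma: 10:30-14:30.
Those are the intersection windows.
The first common window of at least 30 minutes is 10:30-14:30, so the earliest start is 10:30.

10:30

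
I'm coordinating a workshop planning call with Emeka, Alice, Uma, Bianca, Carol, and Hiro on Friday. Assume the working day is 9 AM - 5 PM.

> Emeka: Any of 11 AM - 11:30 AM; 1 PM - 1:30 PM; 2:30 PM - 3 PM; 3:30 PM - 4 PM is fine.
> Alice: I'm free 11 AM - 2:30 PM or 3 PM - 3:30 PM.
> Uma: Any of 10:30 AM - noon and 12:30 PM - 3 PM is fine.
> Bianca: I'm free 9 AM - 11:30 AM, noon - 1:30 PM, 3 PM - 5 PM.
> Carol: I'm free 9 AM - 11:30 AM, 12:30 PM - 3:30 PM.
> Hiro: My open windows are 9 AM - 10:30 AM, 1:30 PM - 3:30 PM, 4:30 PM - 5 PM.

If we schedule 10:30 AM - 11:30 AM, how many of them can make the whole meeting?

3

Uma, Bianca, and Carol can make the full 10:30-11:30 slot — that's 3.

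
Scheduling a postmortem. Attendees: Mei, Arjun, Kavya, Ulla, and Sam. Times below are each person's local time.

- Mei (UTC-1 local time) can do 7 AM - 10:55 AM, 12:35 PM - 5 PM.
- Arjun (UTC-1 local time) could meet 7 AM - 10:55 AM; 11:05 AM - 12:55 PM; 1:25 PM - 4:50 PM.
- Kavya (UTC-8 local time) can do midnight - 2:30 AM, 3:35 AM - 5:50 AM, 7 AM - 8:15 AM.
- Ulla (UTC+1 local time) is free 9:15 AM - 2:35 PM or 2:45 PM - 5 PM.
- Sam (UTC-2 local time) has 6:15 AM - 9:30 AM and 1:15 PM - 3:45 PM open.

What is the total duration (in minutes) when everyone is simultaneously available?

180

Mei in UTC: 08:00-11:55, 13:35-18:00 (add 1h to convert from UTC-1).
Arjun in UTC: 08:00-11:55, 12:05-13:55, 14:25-17:50 (add 1h to convert from UTC-1).
Kavya in UTC: 08:00-10:30, 11:35-13:50, 15:00-16:15 (add 8h to convert from UTC-8).
Ulla in UTC: 08:15-13:35, 13:45-16:00 (subtract 1h to convert from UTC+1).
Sam in UTC: 08:15-11:30, 15:15-17:45 (add 2h to convert from UTC-2).
Mei ∩ Arjun: 08:00-11:55, 13:35-13:55, 14:25-17:50.
Mei ∩ Arjun ∩ Kavya: 08:00-10:30, 11:35-11:55, 13:35-13:50, 15:00-16:15.
Mei ∩ Arjun ∩ Kavya ∩ Ulla: 08:15-10:30, 11:35-11:55, 13:45-13:50, 15:00-16:00.
Mei ∩ Arjun ∩ Kavya ∩ Ulla ∩ Sam: 08:15-10:30, 15:15-16:00.
Summing the common windows: 135 + 45 = 180 minutes.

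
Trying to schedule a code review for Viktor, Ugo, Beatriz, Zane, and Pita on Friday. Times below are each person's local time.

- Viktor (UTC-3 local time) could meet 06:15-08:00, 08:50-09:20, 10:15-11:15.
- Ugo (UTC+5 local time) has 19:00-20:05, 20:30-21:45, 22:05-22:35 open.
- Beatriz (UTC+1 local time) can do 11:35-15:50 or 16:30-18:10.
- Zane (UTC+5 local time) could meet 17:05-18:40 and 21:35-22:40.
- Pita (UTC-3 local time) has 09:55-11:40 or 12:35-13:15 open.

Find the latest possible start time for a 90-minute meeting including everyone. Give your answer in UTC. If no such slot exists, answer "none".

Viktor in UTC: 09:15-11:00, 11:50-12:20, 13:15-14:15 (add 3h to convert from UTC-3).
Ugo in UTC: 14:00-15:05, 15:30-16:45, 17:05-17:35 (subtract 5h to convert from UTC+5).
Beatriz in UTC: 10:35-14:50, 15:30-17:10 (subtract 1h to convert from UTC+1).
Zane in UTC: 12:05-13:40, 16:35-17:40 (subtract 5h to convert from UTC+5).
Pita in UTC: 12:55-14:40, 15:35-16:15 (add 3h to convert from UTC-3).
Viktor ∩ Ugo: 14:00-14:15.
Viktor ∩ Ugo ∩ Beatriz: 14:00-14:15.
Viktor ∩ Ugo ∩ Beatriz ∩ Zane: ∅.
Viktor ∩ Ugo ∩ Beatriz ∩ Zane ∩ Pita: ∅.
There is no time when everyone is free.
No common window is at least 90 minutes long.

none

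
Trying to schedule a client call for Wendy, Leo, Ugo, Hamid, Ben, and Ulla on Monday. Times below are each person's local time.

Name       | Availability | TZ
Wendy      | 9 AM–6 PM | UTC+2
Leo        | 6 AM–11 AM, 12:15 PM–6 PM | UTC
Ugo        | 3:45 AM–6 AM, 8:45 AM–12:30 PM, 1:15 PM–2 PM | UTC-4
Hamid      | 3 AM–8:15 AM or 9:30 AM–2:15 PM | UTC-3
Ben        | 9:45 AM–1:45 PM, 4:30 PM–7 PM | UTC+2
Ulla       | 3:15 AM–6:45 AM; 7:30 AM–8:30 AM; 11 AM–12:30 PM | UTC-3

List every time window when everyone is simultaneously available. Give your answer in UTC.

Wendy in UTC: 07:00-16:00 (subtract 2h to convert from UTC+2).
Leo in UTC: 06:00-11:00, 12:15-18:00.
Ugo in UTC: 07:45-10:00, 12:45-16:30, 17:15-18:00 (add 4h to convert from UTC-4).
Hamid in UTC: 06:00-11:15, 12:30-17:15 (add 3h to convert from UTC-3).
Ben in UTC: 07:45-11:45, 14:30-17:00 (subtract 2h to convert from UTC+2).
Ulla in UTC: 06:15-09:45, 10:30-11:30, 14:00-15:30 (add 3h to convert from UTC-3).
Wendy ∩ Leo: 07:00-11:00, 12:15-16:00.
Wendy ∩ Leo ∩ Ugo: 07:45-10:00, 12:45-16:00.
Wendy ∩ Leo ∩ Ugo ∩ Hamid: 07:45-10:00, 12:45-16:00.
Wendy ∩ Leo ∩ Ugo ∩ Hamid ∩ Ben: 07:45-10:00, 14:30-16:00.
Wendy ∩ Leo ∩ Ugo ∩ Hamid ∩ Ben ∩ Ulla: 07:45-09:45, 14:30-15:30.

07:45-09:45, 14:30-15:30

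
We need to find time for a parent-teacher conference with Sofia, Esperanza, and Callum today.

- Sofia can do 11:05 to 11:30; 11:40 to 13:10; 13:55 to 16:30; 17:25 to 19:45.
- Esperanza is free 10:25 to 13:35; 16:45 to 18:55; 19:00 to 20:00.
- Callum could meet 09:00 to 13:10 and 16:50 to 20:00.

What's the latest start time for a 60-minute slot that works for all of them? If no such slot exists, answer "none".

Sofia ∩ Esperanza: 11:05-11:30, 11:40-13:10, 17:25-18:55, 19:00-19:45.
Sofia ∩ Esperanza ∩ Callum: 11:05-11:30, 11:40-13:10, 17:25-18:55, 19:00-19:45.
The last common window of at least 60 minutes is 17:25-18:55; a 60-minute meeting can start as late as 17:55 and still end by 18:55.

17:55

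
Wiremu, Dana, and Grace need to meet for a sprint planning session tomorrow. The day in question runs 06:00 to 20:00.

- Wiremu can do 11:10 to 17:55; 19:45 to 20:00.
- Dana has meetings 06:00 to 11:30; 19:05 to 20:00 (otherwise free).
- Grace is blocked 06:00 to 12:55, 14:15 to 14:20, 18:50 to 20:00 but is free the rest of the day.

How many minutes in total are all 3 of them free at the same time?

295

Wiremu free: 11:10-17:55, 19:45-20:00.
Dana free: 11:30-19:05 (invert busy blocks within the working day).
Grace free: 12:55-14:15, 14:20-18:50 (invert busy blocks within the working day).
Wiremu ∩ Dana: 11:30-17:55.
Wiremu ∩ Dana ∩ Grace: 12:55-14:15, 14:20-17:55.
So the common availability across everyone is 12:55-14:15, 14:20-17:55.
Summing the common windows: 80 + 215 = 295 minutes.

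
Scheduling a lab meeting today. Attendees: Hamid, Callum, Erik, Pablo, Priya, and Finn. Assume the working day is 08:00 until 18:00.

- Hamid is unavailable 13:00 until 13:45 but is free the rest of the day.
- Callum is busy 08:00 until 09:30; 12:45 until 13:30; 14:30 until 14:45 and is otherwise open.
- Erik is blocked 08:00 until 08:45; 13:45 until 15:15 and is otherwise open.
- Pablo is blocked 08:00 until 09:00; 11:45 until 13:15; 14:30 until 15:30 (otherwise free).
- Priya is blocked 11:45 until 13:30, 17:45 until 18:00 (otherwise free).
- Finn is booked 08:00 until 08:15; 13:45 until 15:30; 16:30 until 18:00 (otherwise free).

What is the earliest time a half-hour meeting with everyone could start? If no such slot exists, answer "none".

09:30

Hamid free: 08:00-13:00, 13:45-18:00 (invert busy blocks within the working day).
Callum free: 09:30-12:45, 13:30-14:30, 14:45-18:00 (invert busy blocks within the working day).
Erik free: 08:45-13:45, 15:15-18:00 (invert busy blocks within the working day).
Pablo free: 09:00-11:45, 13:15-14:30, 15:30-18:00 (invert busy blocks within the working day).
Priya free: 08:00-11:45, 13:30-17:45 (invert busy blocks within the working day).
Finn free: 08:15-13:45, 15:30-16:30 (invert busy blocks within the working day).
Hamid ∩ Callum: 09:30-12:45, 13:45-14:30, 14:45-18:00.
Hamid ∩ Callum ∩ Erik: 09:30-12:45, 15:15-18:00.
Hamid ∩ Callum ∩ Erik ∩ Pablo: 09:30-11:45, 15:30-18:00.
Hamid ∩ Callum ∩ Erik ∩ Pablo ∩ Priya: 09:30-11:45, 15:30-17:45.
Hamid ∩ Callum ∩ Erik ∩ Pablo ∩ Priya ∩ Finn: 09:30-11:45, 15:30-16:30.
The first common window of at least 30 minutes is 09:30-11:45, so the earliest start is 09:30.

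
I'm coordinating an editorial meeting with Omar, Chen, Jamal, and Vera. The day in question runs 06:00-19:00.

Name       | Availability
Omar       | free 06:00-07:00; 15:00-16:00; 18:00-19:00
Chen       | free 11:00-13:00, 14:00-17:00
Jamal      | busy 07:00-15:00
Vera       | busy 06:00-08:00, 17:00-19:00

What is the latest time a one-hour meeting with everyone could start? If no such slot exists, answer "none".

Omar free: 06:00-07:00, 15:00-16:00, 18:00-19:00.
Chen free: 11:00-13:00, 14:00-17:00.
Jamal free: 06:00-07:00, 15:00-19:00 (invert busy blocks within the working day).
Vera free: 08:00-17:00 (invert busy blocks within the working day).
Omar ∩ Chen: 15:00-16:00.
Omar ∩ Chen ∩ Jamal: 15:00-16:00.
Omar ∩ Chen ∩ Jamal ∩ Vera: 15:00-16:00.
The last common window of at least 60 minutes is 15:00-16:00; a 60-minute meeting can start as late as 15:00 and still end by 16:00.

15:00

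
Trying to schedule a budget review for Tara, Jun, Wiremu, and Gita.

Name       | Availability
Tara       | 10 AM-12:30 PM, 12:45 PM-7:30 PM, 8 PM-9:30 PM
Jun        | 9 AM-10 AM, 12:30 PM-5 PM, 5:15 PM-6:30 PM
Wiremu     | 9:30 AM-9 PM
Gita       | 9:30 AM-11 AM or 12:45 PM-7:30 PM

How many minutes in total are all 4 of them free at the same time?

330

Tara ∩ Jun: 12:45-17:00, 17:15-18:30.
Tara ∩ Jun ∩ Wiremu: 12:45-17:00, 17:15-18:30.
Tara ∩ Jun ∩ Wiremu ∩ Gita: 12:45-17:00, 17:15-18:30.
Summing the common windows: 255 + 75 = 330 minutes.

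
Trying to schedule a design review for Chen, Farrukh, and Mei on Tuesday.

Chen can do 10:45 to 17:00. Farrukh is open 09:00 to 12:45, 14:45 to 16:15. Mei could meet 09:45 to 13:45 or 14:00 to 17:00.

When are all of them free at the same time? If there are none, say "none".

Chen ∩ Farrukh: 10:45-12:45, 14:45-16:15.
Chen ∩ Farrukh ∩ Mei: 10:45-12:45, 14:45-16:15.
So the common availability across everyone is 10:45-12:45, 14:45-16:15.

10:45-12:45, 14:45-16:15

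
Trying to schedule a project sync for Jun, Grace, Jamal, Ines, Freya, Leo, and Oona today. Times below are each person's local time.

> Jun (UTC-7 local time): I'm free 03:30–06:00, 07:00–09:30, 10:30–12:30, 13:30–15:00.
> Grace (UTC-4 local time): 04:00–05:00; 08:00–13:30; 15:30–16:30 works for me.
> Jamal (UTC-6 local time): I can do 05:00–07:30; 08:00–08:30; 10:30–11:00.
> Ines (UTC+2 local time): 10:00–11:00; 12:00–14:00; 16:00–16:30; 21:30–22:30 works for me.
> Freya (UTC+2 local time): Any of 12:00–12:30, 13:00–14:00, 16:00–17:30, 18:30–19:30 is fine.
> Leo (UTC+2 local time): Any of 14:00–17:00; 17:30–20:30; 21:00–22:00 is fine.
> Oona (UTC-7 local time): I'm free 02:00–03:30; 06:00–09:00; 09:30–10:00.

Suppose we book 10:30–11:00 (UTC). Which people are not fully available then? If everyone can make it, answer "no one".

Jun in UTC: 10:30-13:00, 14:00-16:30, 17:30-19:30, 20:30-22:00 (add 7h to convert from UTC-7).
Grace in UTC: 08:00-09:00, 12:00-17:30, 19:30-20:30 (add 4h to convert from UTC-4).
Jamal in UTC: 11:00-13:30, 14:00-14:30, 16:30-17:00 (add 6h to convert from UTC-6).
Ines in UTC: 08:00-09:00, 10:00-12:00, 14:00-14:30, 19:30-20:30 (subtract 2h to convert from UTC+2).
Freya in UTC: 10:00-10:30, 11:00-12:00, 14:00-15:30, 16:30-17:30 (subtract 2h to convert from UTC+2).
Leo in UTC: 12:00-15:00, 15:30-18:30, 19:00-20:00 (subtract 2h to convert from UTC+2).
Oona in UTC: 09:00-10:30, 13:00-16:00, 16:30-17:00 (add 7h to convert from UTC-7).
Jun: free for 10:30-11:00. Grace: not fully free for 10:30-11:00. Jamal: not fully free for 10:30-11:00. Ines: free for 10:30-11:00. Freya: not fully free for 10:30-11:00. Leo: not fully free for 10:30-11:00. Oona: not fully free for 10:30-11:00.

Freya, Grace, Jamal, Leo, Oona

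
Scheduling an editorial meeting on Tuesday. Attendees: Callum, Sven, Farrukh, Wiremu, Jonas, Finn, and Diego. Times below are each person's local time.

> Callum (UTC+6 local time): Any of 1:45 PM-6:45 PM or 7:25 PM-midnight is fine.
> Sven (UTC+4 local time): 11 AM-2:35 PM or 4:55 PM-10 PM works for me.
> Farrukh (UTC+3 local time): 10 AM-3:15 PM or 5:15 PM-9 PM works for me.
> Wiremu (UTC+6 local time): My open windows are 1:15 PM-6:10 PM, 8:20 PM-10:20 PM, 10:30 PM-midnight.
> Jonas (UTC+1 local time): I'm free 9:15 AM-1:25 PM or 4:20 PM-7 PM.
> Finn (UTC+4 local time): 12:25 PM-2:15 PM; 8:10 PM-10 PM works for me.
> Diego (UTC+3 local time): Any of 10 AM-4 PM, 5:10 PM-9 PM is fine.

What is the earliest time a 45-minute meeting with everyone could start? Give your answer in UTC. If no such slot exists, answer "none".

08:25

Callum in UTC: 07:45-12:45, 13:25-18:00 (subtract 6h to convert from UTC+6).
Sven in UTC: 07:00-10:35, 12:55-18:00 (subtract 4h to convert from UTC+4).
Farrukh in UTC: 07:00-12:15, 14:15-18:00 (subtract 3h to convert from UTC+3).
Wiremu in UTC: 07:15-12:10, 14:20-16:20, 16:30-18:00 (subtract 6h to convert from UTC+6).
Jonas in UTC: 08:15-12:25, 15:20-18:00 (subtract 1h to convert from UTC+1).
Finn in UTC: 08:25-10:15, 16:10-18:00 (subtract 4h to convert from UTC+4).
Diego in UTC: 07:00-13:00, 14:10-18:00 (subtract 3h to convert from UTC+3).
Callum ∩ Sven: 07:45-10:35, 13:25-18:00.
Callum ∩ Sven ∩ Farrukh: 07:45-10:35, 14:15-18:00.
Callum ∩ Sven ∩ Farrukh ∩ Wiremu: 07:45-10:35, 14:20-16:20, 16:30-18:00.
Callum ∩ Sven ∩ Farrukh ∩ Wiremu ∩ Jonas: 08:15-10:35, 15:20-16:20, 16:30-18:00.
Callum ∩ Sven ∩ Farrukh ∩ Wiremu ∩ Jonas ∩ Finn: 08:25-10:15, 16:10-16:20, 16:30-18:00.
Callum ∩ Sven ∩ Farrukh ∩ Wiremu ∩ Jonas ∩ Finn ∩ Diego: 08:25-10:15, 16:10-16:20, 16:30-18:00.
Those are the intersection windows.
The first common window of at least 45 minutes is 08:25-10:15, so the earliest start is 08:25.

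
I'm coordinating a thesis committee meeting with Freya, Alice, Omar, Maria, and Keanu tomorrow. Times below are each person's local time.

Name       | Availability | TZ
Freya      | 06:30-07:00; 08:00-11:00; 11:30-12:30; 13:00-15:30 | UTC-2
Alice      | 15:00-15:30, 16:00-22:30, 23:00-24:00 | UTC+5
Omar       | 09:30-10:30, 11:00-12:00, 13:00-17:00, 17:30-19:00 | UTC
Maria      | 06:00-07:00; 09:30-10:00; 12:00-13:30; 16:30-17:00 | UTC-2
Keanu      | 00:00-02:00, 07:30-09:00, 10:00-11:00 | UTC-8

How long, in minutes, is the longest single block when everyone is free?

0

Freya in UTC: 08:30-09:00, 10:00-13:00, 13:30-14:30, 15:00-17:30 (add 2h to convert from UTC-2).
Alice in UTC: 10:00-10:30, 11:00-17:30, 18:00-19:00 (subtract 5h to convert from UTC+5).
Omar in UTC: 09:30-10:30, 11:00-12:00, 13:00-17:00, 17:30-19:00.
Maria in UTC: 08:00-09:00, 11:30-12:00, 14:00-15:30, 18:30-19:00 (add 2h to convert from UTC-2).
Keanu in UTC: 08:00-10:00, 15:30-17:00, 18:00-19:00 (add 8h to convert from UTC-8).
Freya ∩ Alice: 10:00-10:30, 11:00-13:00, 13:30-14:30, 15:00-17:30.
Freya ∩ Alice ∩ Omar: 10:00-10:30, 11:00-12:00, 13:30-14:30, 15:00-17:00.
Freya ∩ Alice ∩ Omar ∩ Maria: 11:30-12:00, 14:00-14:30, 15:00-15:30.
Freya ∩ Alice ∩ Omar ∩ Maria ∩ Keanu: ∅.
There is no time when everyone is free.
No common window exists, so the longest block is 0 minutes.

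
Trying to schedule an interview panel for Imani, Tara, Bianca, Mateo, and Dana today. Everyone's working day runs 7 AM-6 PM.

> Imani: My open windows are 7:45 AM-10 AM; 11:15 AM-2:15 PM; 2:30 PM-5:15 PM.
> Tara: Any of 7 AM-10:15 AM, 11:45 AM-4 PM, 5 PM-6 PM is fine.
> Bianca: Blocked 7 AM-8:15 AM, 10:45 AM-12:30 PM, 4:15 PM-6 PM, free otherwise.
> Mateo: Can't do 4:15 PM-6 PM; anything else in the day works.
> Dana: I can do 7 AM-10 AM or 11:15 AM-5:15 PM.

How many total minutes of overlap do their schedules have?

Imani free: 07:45-10:00, 11:15-14:15, 14:30-17:15.
Tara free: 07:00-10:15, 11:45-16:00, 17:00-18:00.
Bianca free: 08:15-10:45, 12:30-16:15 (invert busy blocks within the working day).
Mateo free: 07:00-16:15 (invert busy blocks within the working day).
Dana free: 07:00-10:00, 11:15-17:15.
Imani ∩ Tara: 07:45-10:00, 11:45-14:15, 14:30-16:00, 17:00-17:15.
Imani ∩ Tara ∩ Bianca: 08:15-10:00, 12:30-14:15, 14:30-16:00.
Imani ∩ Tara ∩ Bianca ∩ Mateo: 08:15-10:00, 12:30-14:15, 14:30-16:00.
Imani ∩ Tara ∩ Bianca ∩ Mateo ∩ Dana: 08:15-10:00, 12:30-14:15, 14:30-16:00.
Summing the common windows: 105 + 105 + 90 = 300 minutes.

300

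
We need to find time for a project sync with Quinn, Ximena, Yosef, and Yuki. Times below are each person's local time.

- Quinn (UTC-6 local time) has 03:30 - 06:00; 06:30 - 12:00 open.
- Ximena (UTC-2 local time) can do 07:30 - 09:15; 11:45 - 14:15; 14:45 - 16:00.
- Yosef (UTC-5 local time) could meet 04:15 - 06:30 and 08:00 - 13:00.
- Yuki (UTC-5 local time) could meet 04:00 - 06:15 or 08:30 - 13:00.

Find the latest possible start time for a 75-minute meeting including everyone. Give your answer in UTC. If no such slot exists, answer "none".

16:45

Quinn in UTC: 09:30-12:00, 12:30-18:00 (add 6h to convert from UTC-6).
Ximena in UTC: 09:30-11:15, 13:45-16:15, 16:45-18:00 (add 2h to convert from UTC-2).
Yosef in UTC: 09:15-11:30, 13:00-18:00 (add 5h to convert from UTC-5).
Yuki in UTC: 09:00-11:15, 13:30-18:00 (add 5h to convert from UTC-5).
Quinn ∩ Ximena: 09:30-11:15, 13:45-16:15, 16:45-18:00.
Quinn ∩ Ximena ∩ Yosef: 09:30-11:15, 13:45-16:15, 16:45-18:00.
Quinn ∩ Ximena ∩ Yosef ∩ Yuki: 09:30-11:15, 13:45-16:15, 16:45-18:00.
So the common availability across everyone is 09:30-11:15, 13:45-16:15, 16:45-18:00.
The last common window of at least 75 minutes is 16:45-18:00; a 75-minute meeting can start as late as 16:45 and still end by 18:00.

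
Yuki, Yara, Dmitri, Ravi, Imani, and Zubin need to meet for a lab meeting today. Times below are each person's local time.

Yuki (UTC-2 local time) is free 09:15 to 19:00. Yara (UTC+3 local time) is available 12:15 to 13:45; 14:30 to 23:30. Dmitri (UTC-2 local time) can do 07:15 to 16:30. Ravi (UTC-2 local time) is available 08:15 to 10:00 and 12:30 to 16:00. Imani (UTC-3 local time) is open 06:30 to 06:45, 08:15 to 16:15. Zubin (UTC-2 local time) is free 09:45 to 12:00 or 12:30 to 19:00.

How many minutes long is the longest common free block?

Yuki in UTC: 11:15-21:00 (add 2h to convert from UTC-2).
Yara in UTC: 09:15-10:45, 11:30-20:30 (subtract 3h to convert from UTC+3).
Dmitri in UTC: 09:15-18:30 (add 2h to convert from UTC-2).
Ravi in UTC: 10:15-12:00, 14:30-18:00 (add 2h to convert from UTC-2).
Imani in UTC: 09:30-09:45, 11:15-19:15 (add 3h to convert from UTC-3).
Zubin in UTC: 11:45-14:00, 14:30-21:00 (add 2h to convert from UTC-2).
Yuki ∩ Yara: 11:30-20:30.
Yuki ∩ Yara ∩ Dmitri: 11:30-18:30.
Yuki ∩ Yara ∩ Dmitri ∩ Ravi: 11:30-12:00, 14:30-18:00.
Yuki ∩ Yara ∩ Dmitri ∩ Ravi ∩ Imani: 11:30-12:00, 14:30-18:00.
Yuki ∩ Yara ∩ Dmitri ∩ Ravi ∩ Imani ∩ Zubin: 11:45-12:00, 14:30-18:00.
The longest is 14:30-18:00 at 210 minutes.

210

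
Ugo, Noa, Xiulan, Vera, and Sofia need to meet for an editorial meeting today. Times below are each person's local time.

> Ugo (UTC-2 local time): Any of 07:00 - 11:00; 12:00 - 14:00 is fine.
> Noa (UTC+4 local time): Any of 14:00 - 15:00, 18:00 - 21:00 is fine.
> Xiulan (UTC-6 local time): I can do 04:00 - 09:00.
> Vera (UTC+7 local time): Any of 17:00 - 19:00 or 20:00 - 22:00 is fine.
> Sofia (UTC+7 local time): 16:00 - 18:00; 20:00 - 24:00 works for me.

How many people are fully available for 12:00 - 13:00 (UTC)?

2

Ugo in UTC: 09:00-13:00, 14:00-16:00 (add 2h to convert from UTC-2).
Noa in UTC: 10:00-11:00, 14:00-17:00 (subtract 4h to convert from UTC+4).
Xiulan in UTC: 10:00-15:00 (add 6h to convert from UTC-6).
Vera in UTC: 10:00-12:00, 13:00-15:00 (subtract 7h to convert from UTC+7).
Sofia in UTC: 09:00-11:00, 13:00-17:00 (subtract 7h to convert from UTC+7).
Ugo and Xiulan can make the full 12:00-13:00 slot — that's 2.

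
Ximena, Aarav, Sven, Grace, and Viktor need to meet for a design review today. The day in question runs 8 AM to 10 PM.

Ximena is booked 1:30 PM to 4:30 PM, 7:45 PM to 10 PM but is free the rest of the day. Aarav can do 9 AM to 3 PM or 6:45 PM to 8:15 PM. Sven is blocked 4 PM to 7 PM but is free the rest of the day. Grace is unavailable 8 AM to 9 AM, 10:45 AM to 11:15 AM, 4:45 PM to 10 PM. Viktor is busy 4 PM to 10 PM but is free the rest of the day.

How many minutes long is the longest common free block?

135

Ximena free: 08:00-13:30, 16:30-19:45 (invert busy blocks within the working day).
Aarav free: 09:00-15:00, 18:45-20:15.
Sven free: 08:00-16:00, 19:00-22:00 (invert busy blocks within the working day).
Grace free: 09:00-10:45, 11:15-16:45 (invert busy blocks within the working day).
Viktor free: 08:00-16:00 (invert busy blocks within the working day).
Ximena ∩ Aarav: 09:00-13:30, 18:45-19:45.
Ximena ∩ Aarav ∩ Sven: 09:00-13:30, 19:00-19:45.
Ximena ∩ Aarav ∩ Sven ∩ Grace: 09:00-10:45, 11:15-13:30.
Ximena ∩ Aarav ∩ Sven ∩ Grace ∩ Viktor: 09:00-10:45, 11:15-13:30.
So the common availability across everyone is 09:00-10:45, 11:15-13:30.
The longest is 11:15-13:30 at 135 minutes.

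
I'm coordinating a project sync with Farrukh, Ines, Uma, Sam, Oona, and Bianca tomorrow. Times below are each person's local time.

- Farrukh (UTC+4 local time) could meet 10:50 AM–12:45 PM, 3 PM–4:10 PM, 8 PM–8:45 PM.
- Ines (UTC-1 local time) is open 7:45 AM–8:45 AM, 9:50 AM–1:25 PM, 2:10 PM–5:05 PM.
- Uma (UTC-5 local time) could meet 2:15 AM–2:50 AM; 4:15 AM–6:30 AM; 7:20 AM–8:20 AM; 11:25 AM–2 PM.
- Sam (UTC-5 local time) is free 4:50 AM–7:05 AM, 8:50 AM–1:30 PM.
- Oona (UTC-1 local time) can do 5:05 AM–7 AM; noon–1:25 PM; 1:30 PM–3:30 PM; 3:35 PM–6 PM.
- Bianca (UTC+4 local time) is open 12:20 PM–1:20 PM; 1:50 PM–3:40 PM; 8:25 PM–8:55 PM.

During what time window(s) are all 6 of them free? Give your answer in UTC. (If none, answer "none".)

16:25-16:30, 16:35-16:45

Farrukh in UTC: 06:50-08:45, 11:00-12:10, 16:00-16:45 (subtract 4h to convert from UTC+4).
Ines in UTC: 08:45-09:45, 10:50-14:25, 15:10-18:05 (add 1h to convert from UTC-1).
Uma in UTC: 07:15-07:50, 09:15-11:30, 12:20-13:20, 16:25-19:00 (add 5h to convert from UTC-5).
Sam in UTC: 09:50-12:05, 13:50-18:30 (add 5h to convert from UTC-5).
Oona in UTC: 06:05-08:00, 13:00-14:25, 14:30-16:30, 16:35-19:00 (add 1h to convert from UTC-1).
Bianca in UTC: 08:20-09:20, 09:50-11:40, 16:25-16:55 (subtract 4h to convert from UTC+4).
Farrukh ∩ Ines: 11:00-12:10, 16:00-16:45.
Farrukh ∩ Ines ∩ Uma: 11:00-11:30, 16:25-16:45.
Farrukh ∩ Ines ∩ Uma ∩ Sam: 11:00-11:30, 16:25-16:45.
Farrukh ∩ Ines ∩ Uma ∩ Sam ∩ Oona: 16:25-16:30, 16:35-16:45.
Farrukh ∩ Ines ∩ Uma ∩ Sam ∩ Oona ∩ Bianca: 16:25-16:30, 16:35-16:45.
Those are the intersection windows.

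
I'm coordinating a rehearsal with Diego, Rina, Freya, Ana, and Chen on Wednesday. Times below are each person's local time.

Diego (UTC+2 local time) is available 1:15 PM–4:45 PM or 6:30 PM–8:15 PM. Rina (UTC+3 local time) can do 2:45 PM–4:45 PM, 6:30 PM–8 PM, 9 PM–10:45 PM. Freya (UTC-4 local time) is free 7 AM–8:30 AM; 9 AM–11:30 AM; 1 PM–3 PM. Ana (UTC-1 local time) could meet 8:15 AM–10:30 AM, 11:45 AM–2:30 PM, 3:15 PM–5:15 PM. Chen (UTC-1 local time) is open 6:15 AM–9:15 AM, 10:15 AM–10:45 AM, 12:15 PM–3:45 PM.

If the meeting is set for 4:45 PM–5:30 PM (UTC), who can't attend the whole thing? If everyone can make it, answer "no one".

Chen, Freya, Rina

Diego in UTC: 11:15-14:45, 16:30-18:15 (subtract 2h to convert from UTC+2).
Rina in UTC: 11:45-13:45, 15:30-17:00, 18:00-19:45 (subtract 3h to convert from UTC+3).
Freya in UTC: 11:00-12:30, 13:00-15:30, 17:00-19:00 (add 4h to convert from UTC-4).
Ana in UTC: 09:15-11:30, 12:45-15:30, 16:15-18:15 (add 1h to convert from UTC-1).
Chen in UTC: 07:15-10:15, 11:15-11:45, 13:15-16:45 (add 1h to convert from UTC-1).
Diego: free for 16:45-17:30. Rina: not fully free for 16:45-17:30. Freya: not fully free for 16:45-17:30. Ana: free for 16:45-17:30. Chen: not fully free for 16:45-17:30.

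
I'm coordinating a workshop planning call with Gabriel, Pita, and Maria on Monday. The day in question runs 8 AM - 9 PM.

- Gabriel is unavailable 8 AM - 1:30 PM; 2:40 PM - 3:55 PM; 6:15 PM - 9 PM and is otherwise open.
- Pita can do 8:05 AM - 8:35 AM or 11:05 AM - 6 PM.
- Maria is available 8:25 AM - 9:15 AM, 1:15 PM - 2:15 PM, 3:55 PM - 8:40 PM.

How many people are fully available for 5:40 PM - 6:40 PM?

1

Gabriel free: 13:30-14:40, 15:55-18:15 (invert busy blocks within the working day).
Pita free: 08:05-08:35, 11:05-18:00.
Maria free: 08:25-09:15, 13:15-14:15, 15:55-20:40.
Maria can make the full 17:40-18:40 slot — that's 1.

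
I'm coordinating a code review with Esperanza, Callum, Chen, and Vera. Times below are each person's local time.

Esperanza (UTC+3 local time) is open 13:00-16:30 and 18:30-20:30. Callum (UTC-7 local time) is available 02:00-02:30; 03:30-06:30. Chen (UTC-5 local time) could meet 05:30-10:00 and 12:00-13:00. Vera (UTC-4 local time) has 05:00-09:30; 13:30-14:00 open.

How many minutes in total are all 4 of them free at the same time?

Esperanza in UTC: 10:00-13:30, 15:30-17:30 (subtract 3h to convert from UTC+3).
Callum in UTC: 09:00-09:30, 10:30-13:30 (add 7h to convert from UTC-7).
Chen in UTC: 10:30-15:00, 17:00-18:00 (add 5h to convert from UTC-5).
Vera in UTC: 09:00-13:30, 17:30-18:00 (add 4h to convert from UTC-4).
Esperanza ∩ Callum: 10:30-13:30.
Esperanza ∩ Callum ∩ Chen: 10:30-13:30.
Esperanza ∩ Callum ∩ Chen ∩ Vera: 10:30-13:30.
That's a single block of 180 minutes.

180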